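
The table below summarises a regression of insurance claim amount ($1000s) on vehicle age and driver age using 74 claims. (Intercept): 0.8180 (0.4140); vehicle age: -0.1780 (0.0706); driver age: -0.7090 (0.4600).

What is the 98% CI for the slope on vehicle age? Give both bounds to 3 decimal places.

(-0.346, -0.010)

Read off: b = -0.1780, SE = 0.0706 for vehicle age.
df = n − k − 1 = 74 − 2 − 1 = 71.
t* = t_{0.01, 71} = 2.380024.
Margin = t* × SE = 2.380024 × 0.0706 = 0.16803.
CI: -0.1780 ± 0.16803 → (-0.346, -0.010).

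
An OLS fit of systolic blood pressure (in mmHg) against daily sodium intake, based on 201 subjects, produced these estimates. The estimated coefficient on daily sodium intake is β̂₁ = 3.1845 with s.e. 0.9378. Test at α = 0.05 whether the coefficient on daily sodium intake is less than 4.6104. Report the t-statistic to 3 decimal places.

t = -1.520

H₀: β₁ = 4.6104 vs H₁: β₁ < 4.6104.
t = (β̂₁ − β₁⁰)/SE = (3.1845 − 4.6104) / 0.9378 = -1.520.
df = n − 2 = 201 − 2 = 199.
One-sided p ≈ 0.0650, which is ≥ 0.05, so fail to reject H₀.
The data do not give significant evidence that the true slope on daily sodium intake is below 4.6104 mmHg per unit.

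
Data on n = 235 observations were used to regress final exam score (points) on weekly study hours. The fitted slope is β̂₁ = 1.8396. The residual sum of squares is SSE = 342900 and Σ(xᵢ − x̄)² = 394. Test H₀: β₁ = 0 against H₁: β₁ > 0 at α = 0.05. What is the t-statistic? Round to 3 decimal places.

t = 0.952

MSE = SSE/(n − 2) = 342900/233 = 1471.67.
SE(β̂₁) = √(MSE/Sₓₓ) = √(1471.67/394) = 1.93267.
t = 1.8396 / 1.93267 = 0.952.
df = n − 2 = 233.
One-sided p ≈ 0.1711, which is ≥ 0.05, so fail to reject H₀.
The data do not give significant evidence that the true slope on weekly study hours is positive.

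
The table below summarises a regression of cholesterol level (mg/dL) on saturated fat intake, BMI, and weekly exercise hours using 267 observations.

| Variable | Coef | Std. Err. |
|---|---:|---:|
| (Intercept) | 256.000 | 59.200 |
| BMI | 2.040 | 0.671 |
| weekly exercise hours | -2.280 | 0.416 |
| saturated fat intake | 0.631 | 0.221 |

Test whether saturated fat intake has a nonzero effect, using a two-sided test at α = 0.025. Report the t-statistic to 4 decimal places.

t = 2.8552

Read off: b = 0.631, SE = 0.221 for saturated fat intake.
H₀: β₁ = 0 vs H₁: β₁ ≠ 0.
t = 0.631 / 0.221 = 2.8552.
df = n − k − 1 = 267 − 3 − 1 = 263.
Two-sided p ≈ 0.0046, which is < 0.025, so reject H₀.
There is evidence that saturated fat intake is associated with cholesterol level, holding the other predictors fixed.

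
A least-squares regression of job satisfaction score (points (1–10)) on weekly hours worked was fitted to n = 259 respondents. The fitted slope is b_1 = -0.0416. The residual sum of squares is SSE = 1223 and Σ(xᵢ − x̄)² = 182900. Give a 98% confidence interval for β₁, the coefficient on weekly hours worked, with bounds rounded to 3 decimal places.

(-0.054, -0.030)

MSE = SSE/(n − 2) = 1223/257 = 4.75875.
SE(b_1) = √(MSE/Sₓₓ) = √(4.75875/182900) = 0.00510082.
df = n − 2 = 257.
t* = t_{0.01, 257} = 2.340945.
Margin = t* × SE = 2.340945 × 0.00510082 = 0.01194.
CI: -0.0416 ± 0.01194 → (-0.054, -0.030).
With 98% confidence, each one-unit increase in weekly hours worked is associated with a change of between -0.054 and -0.030 points (1–10) in job satisfaction score.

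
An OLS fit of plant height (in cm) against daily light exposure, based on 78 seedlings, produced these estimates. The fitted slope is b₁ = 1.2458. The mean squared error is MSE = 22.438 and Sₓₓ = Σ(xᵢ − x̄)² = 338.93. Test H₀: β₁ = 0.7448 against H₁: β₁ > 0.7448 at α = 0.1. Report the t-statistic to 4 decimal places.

SE(b₁) = √(MSE/Sₓₓ) = √(22.438/338.93) = 0.257298.
t = (1.2458 − 0.7448) / 0.257298 = 1.9472.
df = n − 2 = 76.
One-sided p ≈ 0.0276, which is < 0.1, so reject H₀.
There is evidence that the true slope on daily light exposure exceeds 0.7448 cm per unit.

t = 1.9472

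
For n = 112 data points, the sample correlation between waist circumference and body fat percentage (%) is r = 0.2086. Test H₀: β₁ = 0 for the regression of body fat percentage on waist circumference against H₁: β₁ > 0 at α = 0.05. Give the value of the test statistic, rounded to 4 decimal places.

t = 2.2370

t = r·√(n − 2)/√(1 − r²) = 0.2086·√110/√0.956486 = 2.2370.
df = n − 2 = 110.
One-sided p ≈ 0.0137, which is < 0.05, so reject H₀.
There is evidence of a linear association between waist circumference and body fat percentage.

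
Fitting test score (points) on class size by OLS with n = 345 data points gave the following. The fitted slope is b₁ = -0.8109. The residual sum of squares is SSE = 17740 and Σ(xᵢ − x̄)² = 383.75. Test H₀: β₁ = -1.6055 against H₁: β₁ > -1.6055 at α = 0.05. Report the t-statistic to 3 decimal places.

t = 2.164

MSE = SSE/(n − 2) = 17740/343 = 51.7201.
SE(b₁) = √(MSE/Sₓₓ) = √(51.7201/383.75) = 0.367118.
t = (-0.8109 − (-1.6055)) / 0.367118 = 2.164.
df = n − 2 = 343.
One-sided p ≈ 0.0156, which is < 0.05, so reject H₀.
There is evidence that the true slope on class size exceeds -1.6055 points per unit.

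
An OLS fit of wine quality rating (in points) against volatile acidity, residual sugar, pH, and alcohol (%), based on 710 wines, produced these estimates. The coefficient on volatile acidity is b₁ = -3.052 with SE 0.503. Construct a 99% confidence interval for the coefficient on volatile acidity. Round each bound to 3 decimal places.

df = n − k − 1 = 710 − 4 − 1 = 705.
t* = t_{0.005, 705} = 2.582821.
Margin = t* × SE = 2.582821 × 0.503 = 1.29916.
CI: -3.052 ± 1.29916 → (-4.351, -1.753).
With 99% confidence, each one-unit increase in volatile acidity is associated with a change of between -4.351 and -1.753 points in wine quality rating, holding the other predictors fixed.

(-4.351, -1.753)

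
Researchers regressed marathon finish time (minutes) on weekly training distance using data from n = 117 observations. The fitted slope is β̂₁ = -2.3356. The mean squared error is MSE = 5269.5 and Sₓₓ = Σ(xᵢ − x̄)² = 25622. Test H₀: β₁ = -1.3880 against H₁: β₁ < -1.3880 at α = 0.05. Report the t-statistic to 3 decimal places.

t = -2.090

SE(β̂₁) = √(MSE/Sₓₓ) = √(5269.5/25622) = 0.453501.
t = (-2.3356 − (-1.3880)) / 0.453501 = -2.090.
df = n − 2 = 115.
One-sided p ≈ 0.0194, which is < 0.05, so reject H₀.
There is evidence that the true slope on weekly training distance is below -1.3880 minutes per unit.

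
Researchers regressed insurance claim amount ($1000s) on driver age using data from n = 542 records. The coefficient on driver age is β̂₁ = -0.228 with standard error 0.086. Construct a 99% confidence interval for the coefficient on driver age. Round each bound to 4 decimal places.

(-0.4503, -0.0057)

df = n − 2 = 542 − 2 = 540.
t* = t_{0.005, 540} = 2.584964.
Margin = t* × SE = 2.584964 × 0.086 = 0.222307.
CI: -0.228 ± 0.222307 → (-0.4503, -0.0057).
With 99% confidence, each one-unit increase in driver age is associated with a change of between -0.4503 and -0.0057 $1000s in insurance claim amount.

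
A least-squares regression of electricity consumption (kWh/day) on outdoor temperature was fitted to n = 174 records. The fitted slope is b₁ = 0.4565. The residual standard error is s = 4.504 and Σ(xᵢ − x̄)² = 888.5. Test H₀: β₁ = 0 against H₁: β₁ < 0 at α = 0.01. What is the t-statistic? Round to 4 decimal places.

t = 3.0211

SE(b₁) = s/√Sₓₓ = 4.504/√888.5 = 0.151102.
t = 0.4565 / 0.151102 = 3.0211.
df = n − 2 = 172.
One-sided p ≈ 0.9985, which is ≥ 0.01, so fail to reject H₀.
The data do not give significant evidence that the true slope on outdoor temperature is negative.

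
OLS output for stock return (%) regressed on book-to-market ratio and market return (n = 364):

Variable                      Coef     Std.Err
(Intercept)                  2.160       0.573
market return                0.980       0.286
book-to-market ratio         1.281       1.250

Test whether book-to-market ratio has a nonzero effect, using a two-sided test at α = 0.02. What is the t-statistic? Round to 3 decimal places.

t = 1.025

Read off: b = 1.281, SE = 1.250 for book-to-market ratio.
H₀: β₁ = 0 vs H₁: β₁ ≠ 0.
t = 1.281 / 1.250 = 1.025.
df = n − k − 1 = 364 − 2 − 1 = 361.
Two-sided p ≈ 0.3061, which is ≥ 0.02, so fail to reject H₀.
The data do not give significant evidence of an association between book-to-market ratio and stock return, after adjusting for the other predictors.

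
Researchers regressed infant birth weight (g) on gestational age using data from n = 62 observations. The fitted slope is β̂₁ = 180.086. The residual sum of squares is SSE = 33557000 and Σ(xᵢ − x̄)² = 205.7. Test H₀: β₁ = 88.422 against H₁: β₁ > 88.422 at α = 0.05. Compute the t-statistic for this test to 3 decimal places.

MSE = SSE/(n − 2) = 33557000/60 = 559283.
SE(β̂₁) = √(MSE/Sₓₓ) = √(559283/205.7) = 52.1433.
t = (180.086 − 88.422) / 52.1433 = 1.758.
df = n − 2 = 60.
One-sided p ≈ 0.0419, which is < 0.05, so reject H₀.
There is evidence that the true slope on gestational age exceeds 88.422 g per unit.

t = 1.758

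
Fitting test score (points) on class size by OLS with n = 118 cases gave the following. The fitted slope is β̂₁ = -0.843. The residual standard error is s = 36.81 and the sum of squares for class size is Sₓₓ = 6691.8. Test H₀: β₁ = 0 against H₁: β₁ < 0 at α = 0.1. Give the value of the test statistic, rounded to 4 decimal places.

t = -1.8734

SE(β̂₁) = s/√Sₓₓ = 36.81/√6691.8 = 0.449981.
t = -0.843 / 0.449981 = -1.8734.
df = n − 2 = 116.
One-sided p ≈ 0.0318, which is < 0.1, so reject H₀.
There is evidence that the true slope on class size is negative.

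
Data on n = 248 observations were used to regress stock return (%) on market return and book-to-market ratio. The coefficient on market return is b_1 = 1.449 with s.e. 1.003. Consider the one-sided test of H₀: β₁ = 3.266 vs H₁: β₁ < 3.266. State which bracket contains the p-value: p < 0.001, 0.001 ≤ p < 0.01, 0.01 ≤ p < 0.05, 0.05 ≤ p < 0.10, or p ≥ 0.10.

0.01 ≤ p < 0.05

t = (1.449 − 3.266) / 1.003 = -1.812.
df = n − k − 1 = 248 − 2 − 1 = 245.
One-sided p = P(T_{245} < t) ≈ 0.0356.
So 0.01 ≤ p < 0.05.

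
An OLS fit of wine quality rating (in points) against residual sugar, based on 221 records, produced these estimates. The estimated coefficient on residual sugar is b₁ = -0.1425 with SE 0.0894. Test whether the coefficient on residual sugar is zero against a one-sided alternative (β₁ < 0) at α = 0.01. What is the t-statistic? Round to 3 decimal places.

t = -1.594

H₀: β₁ = 0 vs H₁: β₁ < 0.
t = (b₁ − β₁⁰)/SE = -0.1425 / 0.0894 = -1.594.
df = n − 2 = 221 − 2 = 219.
One-sided p ≈ 0.0562, which is ≥ 0.01, so fail to reject H₀.
The data do not give significant evidence that the true slope on residual sugar is negative.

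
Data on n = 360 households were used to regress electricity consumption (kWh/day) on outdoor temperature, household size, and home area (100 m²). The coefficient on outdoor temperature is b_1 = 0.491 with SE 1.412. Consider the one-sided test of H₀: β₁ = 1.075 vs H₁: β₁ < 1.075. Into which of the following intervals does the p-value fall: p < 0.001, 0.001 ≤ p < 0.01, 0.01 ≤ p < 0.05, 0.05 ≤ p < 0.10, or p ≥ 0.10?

p ≥ 0.10

t = (0.491 − 1.075) / 1.412 = -0.414.
df = n − k − 1 = 360 − 3 − 1 = 356.
One-sided p = P(T_{356} < t) ≈ 0.3397.
So p ≥ 0.10.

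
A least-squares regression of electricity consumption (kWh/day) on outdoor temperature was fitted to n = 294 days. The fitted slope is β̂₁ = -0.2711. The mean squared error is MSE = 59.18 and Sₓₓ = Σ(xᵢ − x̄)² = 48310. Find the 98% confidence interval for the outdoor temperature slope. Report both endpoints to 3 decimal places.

SE(β̂₁) = √(MSE/Sₓₓ) = √(59.18/48310) = 0.0350001.
df = n − 2 = 292.
t* = t_{0.01, 292} = 2.339186.
Margin = t* × SE = 2.339186 × 0.0350001 = 0.08187.
CI: -0.2711 ± 0.08187 → (-0.353, -0.189).
With 98% confidence, each one-unit increase in outdoor temperature is associated with a change of between -0.353 and -0.189 kWh/day in electricity consumption.

(-0.353, -0.189)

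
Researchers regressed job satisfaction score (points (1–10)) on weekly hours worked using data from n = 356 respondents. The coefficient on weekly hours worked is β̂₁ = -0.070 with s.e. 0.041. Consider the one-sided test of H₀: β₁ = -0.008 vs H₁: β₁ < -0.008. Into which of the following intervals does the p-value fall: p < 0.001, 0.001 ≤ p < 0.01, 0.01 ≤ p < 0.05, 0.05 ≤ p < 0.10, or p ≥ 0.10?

0.05 ≤ p < 0.10

t = (-0.070 − (-0.008)) / 0.041 = -1.512.
df = n − 2 = 356 − 2 = 354.
One-sided p = P(T_{354} < t) ≈ 0.0657.
So 0.05 ≤ p < 0.10.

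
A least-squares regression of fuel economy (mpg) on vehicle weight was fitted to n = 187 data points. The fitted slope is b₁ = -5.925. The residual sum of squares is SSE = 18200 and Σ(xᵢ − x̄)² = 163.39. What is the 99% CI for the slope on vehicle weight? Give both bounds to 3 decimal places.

(-7.945, -3.905)

MSE = SSE/(n − 2) = 18200/185 = 98.3784.
SE(b₁) = √(MSE/Sₓₓ) = √(98.3784/163.39) = 0.775956.
df = n − 2 = 185.
t* = t_{0.005, 185} = 2.602665.
Margin = t* × SE = 2.602665 × 0.775956 = 2.01955.
CI: -5.925 ± 2.01955 → (-7.945, -3.905).
With 99% confidence, each one-unit increase in vehicle weight is associated with a change of between -7.945 and -3.905 mpg in fuel economy.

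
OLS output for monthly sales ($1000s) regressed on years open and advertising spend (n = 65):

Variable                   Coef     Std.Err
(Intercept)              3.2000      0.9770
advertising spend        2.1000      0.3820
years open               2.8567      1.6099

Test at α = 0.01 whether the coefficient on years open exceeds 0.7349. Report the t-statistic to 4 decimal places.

t = 1.3180

Read off: b = 2.8567, SE = 1.6099 for years open.
H₀: β₁ = 0.7349 vs H₁: β₁ > 0.7349.
t = (2.8567 − 0.7349) / 1.6099 = 1.3180.
df = n − k − 1 = 65 − 2 − 1 = 62.
One-sided p ≈ 0.0962, which is ≥ 0.01, so fail to reject H₀.
The data do not give significant evidence that the true slope on years open exceeds 0.7349 $1000s per unit, holding the other predictors fixed.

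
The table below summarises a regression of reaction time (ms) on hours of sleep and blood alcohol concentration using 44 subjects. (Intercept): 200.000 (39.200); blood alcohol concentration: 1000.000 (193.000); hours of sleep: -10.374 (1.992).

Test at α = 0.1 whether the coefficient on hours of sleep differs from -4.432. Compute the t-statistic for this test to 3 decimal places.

Read off: b = -10.374, SE = 1.992 for hours of sleep.
H₀: β₁ = -4.432 vs H₁: β₁ ≠ -4.432.
t = (-10.374 − (-4.432)) / 1.992 = -2.983.
df = n − k − 1 = 44 − 2 − 1 = 41.
Two-sided p ≈ 0.0048, which is < 0.1, so reject H₀.
There is evidence that the true slope on hours of sleep differs from -4.432 ms per unit, holding the other predictors fixed.

t = -2.983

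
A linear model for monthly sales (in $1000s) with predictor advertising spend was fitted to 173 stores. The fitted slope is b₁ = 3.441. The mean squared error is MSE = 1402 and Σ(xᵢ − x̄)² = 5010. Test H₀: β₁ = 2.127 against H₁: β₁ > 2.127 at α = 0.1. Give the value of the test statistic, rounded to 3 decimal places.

SE(b₁) = √(MSE/Sₓₓ) = √(1402/5010) = 0.528999.
t = (3.441 − 2.127) / 0.528999 = 2.484.
df = n − 2 = 171.
One-sided p ≈ 0.0070, which is < 0.1, so reject H₀.
There is evidence that the true slope on advertising spend exceeds 2.127 $1000s per unit.

t = 2.484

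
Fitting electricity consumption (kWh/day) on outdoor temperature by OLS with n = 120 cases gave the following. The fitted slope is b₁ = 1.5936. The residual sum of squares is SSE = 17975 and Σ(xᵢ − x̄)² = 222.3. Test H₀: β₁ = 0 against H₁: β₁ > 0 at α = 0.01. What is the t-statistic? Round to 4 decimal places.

t = 1.9251

MSE = SSE/(n − 2) = 17975/118 = 152.331.
SE(b₁) = √(MSE/Sₓₓ) = √(152.331/222.3) = 0.827797.
t = 1.5936 / 0.827797 = 1.9251.
df = n − 2 = 118.
One-sided p ≈ 0.0283, which is ≥ 0.01, so fail to reject H₀.
The data do not give significant evidence that the true slope on outdoor temperature is positive.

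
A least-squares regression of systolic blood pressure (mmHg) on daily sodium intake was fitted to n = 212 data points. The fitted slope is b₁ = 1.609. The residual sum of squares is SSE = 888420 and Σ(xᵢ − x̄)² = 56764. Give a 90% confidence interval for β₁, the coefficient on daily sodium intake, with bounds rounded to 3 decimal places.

(1.158, 2.060)

MSE = SSE/(n − 2) = 888420/210 = 4230.57.
SE(b₁) = √(MSE/Sₓₓ) = √(4230.57/56764) = 0.273.
df = n − 2 = 210.
t* = t_{0.05, 210} = 1.652142.
Margin = t* × SE = 1.652142 × 0.273 = 0.45104.
CI: 1.609 ± 0.45104 → (1.158, 2.060).
With 90% confidence, each one-unit increase in daily sodium intake is associated with a change of between 1.158 and 2.060 mmHg in systolic blood pressure.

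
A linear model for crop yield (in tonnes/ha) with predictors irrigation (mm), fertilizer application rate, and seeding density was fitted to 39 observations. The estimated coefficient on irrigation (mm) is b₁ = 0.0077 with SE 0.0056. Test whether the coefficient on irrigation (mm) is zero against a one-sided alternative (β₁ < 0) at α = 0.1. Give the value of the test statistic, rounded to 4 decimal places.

t = 1.3750

H₀: β₁ = 0 vs H₁: β₁ < 0.
t = (b₁ − β₁⁰)/SE = 0.0077 / 0.0056 = 1.3750.
df = n − k − 1 = 39 − 3 − 1 = 35.
One-sided p ≈ 0.9111, which is ≥ 0.1, so fail to reject H₀.
The data do not give significant evidence that the true slope on irrigation (mm) is negative, holding the other predictors fixed.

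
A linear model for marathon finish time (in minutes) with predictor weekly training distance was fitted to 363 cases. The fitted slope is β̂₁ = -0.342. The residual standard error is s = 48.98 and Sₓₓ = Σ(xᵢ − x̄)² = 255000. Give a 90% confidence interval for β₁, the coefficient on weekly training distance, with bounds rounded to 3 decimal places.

SE(β̂₁) = s/√Sₓₓ = 48.98/√255000 = 0.0969949.
df = n − 2 = 361.
t* = t_{0.05, 361} = 1.649086.
Margin = t* × SE = 1.649086 × 0.0969949 = 0.15995.
CI: -0.342 ± 0.15995 → (-0.502, -0.182).
With 90% confidence, each one-unit increase in weekly training distance is associated with a change of between -0.502 and -0.182 minutes in marathon finish time.

(-0.502, -0.182)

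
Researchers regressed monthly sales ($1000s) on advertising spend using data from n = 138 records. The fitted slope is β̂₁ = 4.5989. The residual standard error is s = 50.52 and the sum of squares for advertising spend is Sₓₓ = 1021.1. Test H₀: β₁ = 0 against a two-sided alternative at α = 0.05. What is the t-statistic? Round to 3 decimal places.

SE(β̂₁) = s/√Sₓₓ = 50.52/√1021.1 = 1.58099.
t = 4.5989 / 1.58099 = 2.909.
df = n − 2 = 136.
Two-sided p ≈ 0.0042, which is < 0.05, so reject H₀.
There is evidence that advertising spend is associated with monthly sales.

t = 2.909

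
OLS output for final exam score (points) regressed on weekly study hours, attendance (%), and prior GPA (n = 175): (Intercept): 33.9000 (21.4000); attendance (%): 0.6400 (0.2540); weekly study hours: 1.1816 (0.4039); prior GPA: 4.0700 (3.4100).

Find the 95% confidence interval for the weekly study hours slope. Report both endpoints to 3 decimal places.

(0.384, 1.979)

Read off: b = 1.1816, SE = 0.4039 for weekly study hours.
df = n − k − 1 = 175 − 3 − 1 = 171.
t* = t_{0.025, 171} = 1.973934.
Margin = t* × SE = 1.973934 × 0.4039 = 0.79727.
CI: 1.1816 ± 0.79727 → (0.384, 1.979).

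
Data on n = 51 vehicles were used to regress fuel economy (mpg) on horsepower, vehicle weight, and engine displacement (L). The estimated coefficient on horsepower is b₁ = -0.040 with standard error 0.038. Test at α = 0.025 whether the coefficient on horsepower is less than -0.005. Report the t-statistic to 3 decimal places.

H₀: β₁ = -0.005 vs H₁: β₁ < -0.005.
t = (b₁ − β₁⁰)/SE = (-0.040 − (-0.005)) / 0.038 = -0.921.
df = n − k − 1 = 51 − 3 − 1 = 47.
One-sided p ≈ 0.1809, which is ≥ 0.025, so fail to reject H₀.
The data do not give significant evidence that the true slope on horsepower is below -0.005 mpg per unit, holding the other predictors fixed.

t = -0.921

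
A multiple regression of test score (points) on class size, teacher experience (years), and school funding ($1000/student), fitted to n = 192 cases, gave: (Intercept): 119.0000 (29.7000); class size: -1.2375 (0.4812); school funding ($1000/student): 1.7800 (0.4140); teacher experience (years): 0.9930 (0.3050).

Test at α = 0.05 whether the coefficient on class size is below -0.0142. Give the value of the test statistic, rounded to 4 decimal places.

t = -2.5422

Read off: b = -1.2375, SE = 0.4812 for class size.
H₀: β₁ = -0.0142 vs H₁: β₁ < -0.0142.
t = (-1.2375 − (-0.0142)) / 0.4812 = -2.5422.
df = n − k − 1 = 192 − 3 − 1 = 188.
One-sided p ≈ 0.0059, which is < 0.05, so reject H₀.
There is evidence that the true slope on class size is below -0.0142 points per unit, holding the other predictors fixed.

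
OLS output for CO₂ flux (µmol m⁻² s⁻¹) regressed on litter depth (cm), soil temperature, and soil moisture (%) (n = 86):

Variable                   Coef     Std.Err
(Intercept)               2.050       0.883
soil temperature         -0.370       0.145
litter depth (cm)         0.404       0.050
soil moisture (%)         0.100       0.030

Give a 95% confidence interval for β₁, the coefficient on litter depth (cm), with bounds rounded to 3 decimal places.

Read off: b = 0.404, SE = 0.050 for litter depth (cm).
df = n − k − 1 = 86 − 3 − 1 = 82.
t* = t_{0.025, 82} = 1.989319.
Margin = t* × SE = 1.989319 × 0.050 = 0.09947.
CI: 0.404 ± 0.09947 → (0.305, 0.503).

(0.305, 0.503)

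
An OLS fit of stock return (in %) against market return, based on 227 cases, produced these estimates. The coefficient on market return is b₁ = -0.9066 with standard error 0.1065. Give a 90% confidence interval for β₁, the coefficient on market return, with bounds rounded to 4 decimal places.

(-1.0825, -0.7307)

df = n − 2 = 227 − 2 = 225.
t* = t_{0.05, 225} = 1.651654.
Margin = t* × SE = 1.651654 × 0.1065 = 0.175901.
CI: -0.9066 ± 0.175901 → (-1.0825, -0.7307).
With 90% confidence, each one-unit increase in market return is associated with a change of between -1.0825 and -0.7307 % in stock return.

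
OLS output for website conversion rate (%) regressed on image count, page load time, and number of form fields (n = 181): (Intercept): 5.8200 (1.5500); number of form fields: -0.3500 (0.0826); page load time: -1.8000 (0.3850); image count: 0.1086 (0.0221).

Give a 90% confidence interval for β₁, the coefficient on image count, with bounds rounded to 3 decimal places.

(0.072, 0.145)

Read off: b = 0.1086, SE = 0.0221 for image count.
df = n − k − 1 = 181 − 3 − 1 = 177.
t* = t_{0.05, 177} = 1.653508.
Margin = t* × SE = 1.653508 × 0.0221 = 0.03654.
CI: 0.1086 ± 0.03654 → (0.072, 0.145).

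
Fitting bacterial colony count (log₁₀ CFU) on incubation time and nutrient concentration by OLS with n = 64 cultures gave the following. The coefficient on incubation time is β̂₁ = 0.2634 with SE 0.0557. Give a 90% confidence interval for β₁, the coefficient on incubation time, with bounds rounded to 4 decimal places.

df = n − k − 1 = 64 − 2 − 1 = 61.
t* = t_{0.05, 61} = 1.670219.
Margin = t* × SE = 1.670219 × 0.0557 = 0.093031.
CI: 0.2634 ± 0.093031 → (0.1704, 0.3564).
With 90% confidence, each one-unit increase in incubation time is associated with a change of between 0.1704 and 0.3564 log₁₀ CFU in bacterial colony count, holding the other predictors fixed.

(0.1704, 0.3564)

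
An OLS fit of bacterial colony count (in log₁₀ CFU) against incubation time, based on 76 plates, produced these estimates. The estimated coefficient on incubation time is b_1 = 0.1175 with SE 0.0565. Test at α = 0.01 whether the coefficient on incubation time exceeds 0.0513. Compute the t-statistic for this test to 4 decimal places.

t = 1.1717

H₀: β₁ = 0.0513 vs H₁: β₁ > 0.0513.
t = (b_1 − β₁⁰)/SE = (0.1175 − 0.0513) / 0.0565 = 1.1717.
df = n − 2 = 76 − 2 = 74.
One-sided p ≈ 0.1225, which is ≥ 0.01, so fail to reject H₀.
The data do not give significant evidence that the true slope on incubation time exceeds 0.0513 log₁₀ CFU per unit.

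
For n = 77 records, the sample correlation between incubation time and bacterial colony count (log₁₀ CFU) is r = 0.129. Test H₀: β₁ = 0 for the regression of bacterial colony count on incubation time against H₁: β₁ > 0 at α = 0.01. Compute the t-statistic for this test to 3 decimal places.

t = r·√(n − 2)/√(1 − r²) = 0.129·√75/√0.983359 = 1.127.
df = n − 2 = 75.
One-sided p ≈ 0.1318, which is ≥ 0.01, so fail to reject H₀.
The data do not give significant evidence of a linear association between incubation time and bacterial colony count.

t = 1.127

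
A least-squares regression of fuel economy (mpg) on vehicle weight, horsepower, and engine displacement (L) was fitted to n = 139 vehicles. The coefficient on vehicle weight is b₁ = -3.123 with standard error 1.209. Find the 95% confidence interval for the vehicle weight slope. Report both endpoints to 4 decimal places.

(-5.5140, -0.7320)

df = n − k − 1 = 139 − 3 − 1 = 135.
t* = t_{0.025, 135} = 1.977692.
Margin = t* × SE = 1.977692 × 1.209 = 2.391030.
CI: -3.123 ± 2.391030 → (-5.5140, -0.7320).
With 95% confidence, each one-unit increase in vehicle weight is associated with a change of between -5.5140 and -0.7320 mpg in fuel economy, holding the other predictors fixed.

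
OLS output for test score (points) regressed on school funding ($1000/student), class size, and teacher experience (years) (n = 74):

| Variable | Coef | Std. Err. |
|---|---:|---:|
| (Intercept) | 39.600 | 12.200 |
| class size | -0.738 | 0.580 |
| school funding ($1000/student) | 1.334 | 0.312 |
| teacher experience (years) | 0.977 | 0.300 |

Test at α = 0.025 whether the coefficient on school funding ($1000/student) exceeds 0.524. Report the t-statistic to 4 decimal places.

t = 2.5962

Read off: b = 1.334, SE = 0.312 for school funding ($1000/student).
H₀: β₁ = 0.524 vs H₁: β₁ > 0.524.
t = (1.334 − 0.524) / 0.312 = 2.5962.
df = n − k − 1 = 74 − 3 − 1 = 70.
One-sided p ≈ 0.0057, which is < 0.025, so reject H₀.
There is evidence that the true slope on school funding ($1000/student) exceeds 0.524 points per unit, holding the other predictors fixed.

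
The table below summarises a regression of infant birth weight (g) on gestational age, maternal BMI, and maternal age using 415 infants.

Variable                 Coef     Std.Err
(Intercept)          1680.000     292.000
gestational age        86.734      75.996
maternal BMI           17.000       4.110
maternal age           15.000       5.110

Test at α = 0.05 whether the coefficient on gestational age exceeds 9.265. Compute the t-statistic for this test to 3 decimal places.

t = 1.019

Read off: b = 86.734, SE = 75.996 for gestational age.
H₀: β₁ = 9.265 vs H₁: β₁ > 9.265.
t = (86.734 − 9.265) / 75.996 = 1.019.
df = n − k − 1 = 415 − 3 − 1 = 411.
One-sided p ≈ 0.1543, which is ≥ 0.05, so fail to reject H₀.
The data do not give significant evidence that the true slope on gestational age exceeds 9.265 g per unit, holding the other predictors fixed.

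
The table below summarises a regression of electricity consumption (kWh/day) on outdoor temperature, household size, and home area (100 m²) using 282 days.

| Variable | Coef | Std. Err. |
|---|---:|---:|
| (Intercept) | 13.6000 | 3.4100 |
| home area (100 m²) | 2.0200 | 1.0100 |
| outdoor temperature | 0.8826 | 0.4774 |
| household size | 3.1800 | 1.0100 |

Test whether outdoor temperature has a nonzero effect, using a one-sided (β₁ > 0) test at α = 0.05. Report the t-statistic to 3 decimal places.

Read off: b = 0.8826, SE = 0.4774 for outdoor temperature.
H₀: β₁ = 0 vs H₁: β₁ > 0.
t = 0.8826 / 0.4774 = 1.849.
df = n − k − 1 = 282 − 3 − 1 = 278.
One-sided p ≈ 0.0328, which is < 0.05, so reject H₀.
There is evidence that the true slope on outdoor temperature is positive, holding the other predictors fixed.

t = 1.849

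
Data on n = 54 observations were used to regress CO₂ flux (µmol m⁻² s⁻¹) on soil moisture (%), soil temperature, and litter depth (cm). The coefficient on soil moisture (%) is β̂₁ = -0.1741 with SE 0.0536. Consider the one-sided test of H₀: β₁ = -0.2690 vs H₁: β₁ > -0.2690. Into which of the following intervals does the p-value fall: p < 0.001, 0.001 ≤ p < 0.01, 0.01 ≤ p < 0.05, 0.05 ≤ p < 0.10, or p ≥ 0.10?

0.01 ≤ p < 0.05

t = (-0.1741 − (-0.2690)) / 0.0536 = 1.771.
df = n − k − 1 = 54 − 3 − 1 = 50.
One-sided p = P(T_{50} > t) ≈ 0.0414.
So 0.01 ≤ p < 0.05.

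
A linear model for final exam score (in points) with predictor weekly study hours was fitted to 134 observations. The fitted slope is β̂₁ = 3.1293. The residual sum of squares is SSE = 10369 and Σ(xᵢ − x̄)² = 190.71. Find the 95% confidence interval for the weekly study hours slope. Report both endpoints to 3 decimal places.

(1.860, 4.399)

MSE = SSE/(n − 2) = 10369/132 = 78.553.
SE(β̂₁) = √(MSE/Sₓₓ) = √(78.553/190.71) = 0.641793.
df = n − 2 = 132.
t* = t_{0.025, 132} = 1.978099.
Margin = t* × SE = 1.978099 × 0.641793 = 1.26953.
CI: 3.1293 ± 1.26953 → (1.860, 4.399).
With 95% confidence, each one-unit increase in weekly study hours is associated with a change of between 1.860 and 4.399 points in final exam score.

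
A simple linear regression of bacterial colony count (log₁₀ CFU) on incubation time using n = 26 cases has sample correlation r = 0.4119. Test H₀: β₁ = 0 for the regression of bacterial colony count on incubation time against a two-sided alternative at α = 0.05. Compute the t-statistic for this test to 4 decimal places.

t = r·√(n − 2)/√(1 − r²) = 0.4119·√24/√0.830338 = 2.2145.
df = n − 2 = 24.
Two-sided p ≈ 0.0365, which is < 0.05, so reject H₀.
There is evidence of a linear association between incubation time and bacterial colony count.

t = 2.2145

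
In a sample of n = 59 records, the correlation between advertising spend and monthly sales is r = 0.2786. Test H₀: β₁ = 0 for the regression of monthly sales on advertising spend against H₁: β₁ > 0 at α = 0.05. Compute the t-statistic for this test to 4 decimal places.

t = 2.1901

t = r·√(n − 2)/√(1 − r²) = 0.2786·√57/√0.922382 = 2.1901.
df = n − 2 = 57.
One-sided p ≈ 0.0163, which is < 0.05, so reject H₀.
There is evidence of a linear association between advertising spend and monthly sales.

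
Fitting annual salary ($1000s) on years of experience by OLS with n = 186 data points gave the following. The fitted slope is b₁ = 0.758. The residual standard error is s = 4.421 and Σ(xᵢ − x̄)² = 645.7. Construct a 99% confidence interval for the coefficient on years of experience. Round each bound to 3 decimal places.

SE(b₁) = s/√Sₓₓ = 4.421/√645.7 = 0.173982.
df = n − 2 = 184.
t* = t_{0.005, 184} = 2.602813.
Margin = t* × SE = 2.602813 × 0.173982 = 0.45284.
CI: 0.758 ± 0.45284 → (0.305, 1.211).
With 99% confidence, each one-unit increase in years of experience is associated with a change of between 0.305 and 1.211 $1000s in annual salary.

(0.305, 1.211)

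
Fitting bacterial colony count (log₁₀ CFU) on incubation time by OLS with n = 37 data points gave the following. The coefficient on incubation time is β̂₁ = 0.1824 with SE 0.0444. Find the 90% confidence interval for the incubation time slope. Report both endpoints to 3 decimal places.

df = n − 2 = 37 − 2 = 35.
t* = t_{0.05, 35} = 1.689572.
Margin = t* × SE = 1.689572 × 0.0444 = 0.07502.
CI: 0.1824 ± 0.07502 → (0.107, 0.257).
With 90% confidence, each one-unit increase in incubation time is associated with a change of between 0.107 and 0.257 log₁₀ CFU in bacterial colony count.

(0.107, 0.257)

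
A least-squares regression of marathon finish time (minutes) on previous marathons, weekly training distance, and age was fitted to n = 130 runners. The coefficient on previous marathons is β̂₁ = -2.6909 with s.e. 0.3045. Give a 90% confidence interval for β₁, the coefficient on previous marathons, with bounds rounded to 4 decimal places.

df = n − k − 1 = 130 − 3 − 1 = 126.
t* = t_{0.05, 126} = 1.657037.
Margin = t* × SE = 1.657037 × 0.3045 = 0.504568.
CI: -2.6909 ± 0.504568 → (-3.1955, -2.1863).
With 90% confidence, each one-unit increase in previous marathons is associated with a change of between -3.1955 and -2.1863 minutes in marathon finish time, holding the other predictors fixed.

(-3.1955, -2.1863)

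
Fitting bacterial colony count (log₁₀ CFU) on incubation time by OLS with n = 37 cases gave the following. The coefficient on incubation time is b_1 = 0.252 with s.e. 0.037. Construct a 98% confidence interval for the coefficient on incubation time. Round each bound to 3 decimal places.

(0.162, 0.342)

df = n − 2 = 37 − 2 = 35.
t* = t_{0.01, 35} = 2.437723.
Margin = t* × SE = 2.437723 × 0.037 = 0.09020.
CI: 0.252 ± 0.09020 → (0.162, 0.342).
With 98% confidence, each one-unit increase in incubation time is associated with a change of between 0.162 and 0.342 log₁₀ CFU in bacterial colony count.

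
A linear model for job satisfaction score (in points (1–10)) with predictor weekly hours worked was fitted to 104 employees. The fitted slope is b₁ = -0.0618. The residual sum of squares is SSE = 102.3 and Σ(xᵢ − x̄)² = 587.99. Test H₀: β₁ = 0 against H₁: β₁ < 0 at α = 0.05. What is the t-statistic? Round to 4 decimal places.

t = -1.4964

MSE = SSE/(n − 2) = 102.3/102 = 1.00294.
SE(b₁) = √(MSE/Sₓₓ) = √(1.00294/587.99) = 0.0413003.
t = -0.0618 / 0.0413003 = -1.4964.
df = n − 2 = 102.
One-sided p ≈ 0.0688, which is ≥ 0.05, so fail to reject H₀.
The data do not give significant evidence that the true slope on weekly hours worked is negative.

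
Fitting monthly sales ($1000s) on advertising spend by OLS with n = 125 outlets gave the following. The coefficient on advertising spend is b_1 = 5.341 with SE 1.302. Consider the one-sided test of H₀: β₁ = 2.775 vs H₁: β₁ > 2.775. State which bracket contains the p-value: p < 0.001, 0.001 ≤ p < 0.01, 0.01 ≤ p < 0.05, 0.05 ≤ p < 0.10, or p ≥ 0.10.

0.01 ≤ p < 0.05

t = (5.341 − 2.775) / 1.302 = 1.971.
df = n − 2 = 125 − 2 = 123.
One-sided p = P(T_{123} > t) ≈ 0.0255.
So 0.01 ≤ p < 0.05.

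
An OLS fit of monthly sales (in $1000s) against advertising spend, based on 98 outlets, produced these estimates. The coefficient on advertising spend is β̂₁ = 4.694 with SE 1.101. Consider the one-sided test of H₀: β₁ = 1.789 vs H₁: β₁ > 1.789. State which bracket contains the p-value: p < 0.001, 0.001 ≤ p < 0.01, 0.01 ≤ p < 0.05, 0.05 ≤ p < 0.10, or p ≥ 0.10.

t = (4.694 − 1.789) / 1.101 = 2.639.
df = n − 2 = 98 − 2 = 96.
One-sided p = P(T_{96} > t) ≈ 0.0049.
So 0.001 ≤ p < 0.01.

0.001 ≤ p < 0.01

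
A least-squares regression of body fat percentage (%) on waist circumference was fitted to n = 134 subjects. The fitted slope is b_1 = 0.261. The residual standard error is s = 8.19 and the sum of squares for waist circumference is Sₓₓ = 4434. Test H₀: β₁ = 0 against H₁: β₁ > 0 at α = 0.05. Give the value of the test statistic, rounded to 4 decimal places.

SE(b_1) = s/√Sₓₓ = 8.19/√4434 = 0.122995.
t = 0.261 / 0.122995 = 2.1220.
df = n − 2 = 132.
One-sided p ≈ 0.0179, which is < 0.05, so reject H₀.
There is evidence that the true slope on waist circumference is positive.

t = 2.1220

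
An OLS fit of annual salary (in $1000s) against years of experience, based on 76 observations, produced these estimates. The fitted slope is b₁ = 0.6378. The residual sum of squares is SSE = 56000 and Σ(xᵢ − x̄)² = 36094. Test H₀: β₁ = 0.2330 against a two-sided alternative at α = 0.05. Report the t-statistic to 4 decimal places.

MSE = SSE/(n − 2) = 56000/74 = 756.757.
SE(b₁) = √(MSE/Sₓₓ) = √(756.757/36094) = 0.144797.
t = (0.6378 − 0.2330) / 0.144797 = 2.7956.
df = n − 2 = 74.
Two-sided p ≈ 0.0066, which is < 0.05, so reject H₀.
There is evidence that the true slope on years of experience differs from 0.2330 $1000s per unit.

t = 2.7956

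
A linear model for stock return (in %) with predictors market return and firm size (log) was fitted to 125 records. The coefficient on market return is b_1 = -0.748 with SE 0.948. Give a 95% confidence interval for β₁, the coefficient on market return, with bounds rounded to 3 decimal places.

df = n − k − 1 = 125 − 2 − 1 = 122.
t* = t_{0.025, 122} = 1.9796.
Margin = t* × SE = 1.9796 × 0.948 = 1.87666.
CI: -0.748 ± 1.87666 → (-2.625, 1.129).
With 95% confidence, each one-unit increase in market return is associated with a change of between -2.625 and 1.129 % in stock return, holding the other predictors fixed.

(-2.625, 1.129)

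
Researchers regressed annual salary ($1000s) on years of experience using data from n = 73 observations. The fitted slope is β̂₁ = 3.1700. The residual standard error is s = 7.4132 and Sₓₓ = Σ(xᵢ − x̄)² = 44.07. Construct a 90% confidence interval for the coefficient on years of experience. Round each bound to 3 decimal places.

SE(β̂₁) = s/√Sₓₓ = 7.4132/√44.07 = 1.11669.
df = n − 2 = 71.
t* = t_{0.05, 71} = 1.6666.
Margin = t* × SE = 1.6666 × 1.11669 = 1.86108.
CI: 3.1700 ± 1.86108 → (1.309, 5.031).
With 90% confidence, each one-unit increase in years of experience is associated with a change of between 1.309 and 5.031 $1000s in annual salary.

(1.309, 5.031)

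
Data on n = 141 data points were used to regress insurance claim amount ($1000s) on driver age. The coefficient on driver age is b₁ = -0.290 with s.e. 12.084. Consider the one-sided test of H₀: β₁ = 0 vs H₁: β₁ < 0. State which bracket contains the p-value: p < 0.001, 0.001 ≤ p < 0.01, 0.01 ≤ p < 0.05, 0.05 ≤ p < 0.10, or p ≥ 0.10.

t = -0.290 / 12.084 = -0.024.
df = n − 2 = 141 − 2 = 139.
One-sided p = P(T_{139} < t) ≈ 0.4904.
So p ≥ 0.10.

p ≥ 0.10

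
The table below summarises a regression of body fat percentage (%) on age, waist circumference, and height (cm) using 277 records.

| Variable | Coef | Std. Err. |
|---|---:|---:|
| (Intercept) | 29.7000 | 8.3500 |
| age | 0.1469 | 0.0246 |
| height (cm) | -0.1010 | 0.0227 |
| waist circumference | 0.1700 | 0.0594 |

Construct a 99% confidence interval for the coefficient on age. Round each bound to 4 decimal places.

Read off: b = 0.1469, SE = 0.0246 for age.
df = n − k − 1 = 277 − 3 − 1 = 273.
t* = t_{0.005, 273} = 2.593958.
Margin = t* × SE = 2.593958 × 0.0246 = 0.063811.
CI: 0.1469 ± 0.063811 → (0.0831, 0.2107).

(0.0831, 0.2107)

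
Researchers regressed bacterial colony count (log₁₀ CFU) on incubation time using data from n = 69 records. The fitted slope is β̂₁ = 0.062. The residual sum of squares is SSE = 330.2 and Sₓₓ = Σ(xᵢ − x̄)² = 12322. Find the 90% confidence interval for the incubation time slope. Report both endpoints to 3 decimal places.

MSE = SSE/(n − 2) = 330.2/67 = 4.92836.
SE(β̂₁) = √(MSE/Sₓₓ) = √(4.92836/12322) = 0.0199991.
df = n − 2 = 67.
t* = t_{0.05, 67} = 1.667916.
Margin = t* × SE = 1.667916 × 0.0199991 = 0.03336.
CI: 0.062 ± 0.03336 → (0.029, 0.095).
With 90% confidence, each one-unit increase in incubation time is associated with a change of between 0.029 and 0.095 log₁₀ CFU in bacterial colony count.

(0.029, 0.095)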